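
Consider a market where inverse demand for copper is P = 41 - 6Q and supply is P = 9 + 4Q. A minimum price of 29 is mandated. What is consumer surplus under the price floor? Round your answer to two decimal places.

Without the control, 41 - 6Q = 9 + 4Q so Q* = 3.2 and P* = 21.8.
At P = 29, buyers demand (41 - 29)/6 = 2 while sellers would supply more, so the quantity traded is 2 at price 29.
CS is the triangle under demand above 29: (1/2)(2)(41 - 29) = 12.

12.00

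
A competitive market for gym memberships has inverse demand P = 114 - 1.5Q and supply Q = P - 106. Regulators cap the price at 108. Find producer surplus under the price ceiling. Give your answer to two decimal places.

2.00

Rewriting supply in inverse form: P = 106 + Q.
Free-market equilibrium: 114 - 1.5Q = 106 + Q gives Q* = 3.2, P* = 109.2.
At P = 108, sellers supply (108 - 106)/1 = 2 while buyers want more, so the quantity traded is 2 at price 108.
PS is the triangle above supply below 108: (1/2)(2)(108 - 106) = 2.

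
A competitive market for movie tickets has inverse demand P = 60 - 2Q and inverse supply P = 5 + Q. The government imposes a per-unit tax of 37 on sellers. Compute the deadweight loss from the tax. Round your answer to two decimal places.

228.17

Pre-tax equilibrium: 60 - 2Q = 5 + Q gives Q* = 18.3333, P* = 23.3333.
A tax on sellers shifts supply up by 37: 60 - 2Q = 5 + Q + 37, so Q_t = 6. Buyers pay P_b = 48; sellers receive P_s = P_b - 37 = 11.
The welfare triangle lost has base Q* - Q_t = 12.3333 and height t = 37, so DWL = (1/2)(12.3333)(37) = 228.1667.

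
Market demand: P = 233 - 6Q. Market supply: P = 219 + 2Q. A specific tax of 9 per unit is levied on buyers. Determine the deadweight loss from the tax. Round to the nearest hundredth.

5.06

Pre-tax equilibrium: 233 - 6Q = 219 + 2Q gives Q* = 1.75, P* = 222.5.
A tax on buyers shifts demand down by 9: (233 - 9) - 6Q = 219 + 2Q, so Q_t = 0.625. Buyers pay P_b = 229.25; sellers receive P_s = P_b - 9 = 220.25.
The welfare triangle lost has base Q* - Q_t = 1.125 and height t = 9, so DWL = (1/2)(1.125)(9) = 5.0625.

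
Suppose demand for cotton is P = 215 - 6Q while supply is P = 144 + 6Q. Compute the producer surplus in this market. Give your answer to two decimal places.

105.02

Setting demand equal to supply, 71 = 12Q, so Q* = 5.9167 and P* = 179.5.
The supply curve's price intercept is 144, so PS = (1/2)(Q*)(P* - 144) = (1/2)(5.9167)(35.5) = 105.0208.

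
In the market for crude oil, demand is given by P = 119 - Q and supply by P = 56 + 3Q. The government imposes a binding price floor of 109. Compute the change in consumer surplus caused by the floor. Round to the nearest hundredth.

Without the control, 119 - Q = 56 + 3Q so Q* = 15.75 and P* = 103.25.
At P = 109, buyers demand (119 - 109)/1 = 10 while sellers would supply more, so the quantity traded is 10 at price 109.
CS goes from (1/2)(15.75)(15.75) = 124.0312 to 50 (computed as (119 - 109)(10) - (1/2)(1)(10)^2), a change of -74.0312.

-74.03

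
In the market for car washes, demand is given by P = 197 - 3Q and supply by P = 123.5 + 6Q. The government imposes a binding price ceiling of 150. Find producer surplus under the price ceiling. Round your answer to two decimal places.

Free-market equilibrium: 197 - 3Q = 123.5 + 6Q gives Q* = 8.1667, P* = 172.5.
At the ceiling price 150, quantity supplied is (150 - 123.5)/6 = 4.4167; supply is the short side, so Q = 4.4167 trades at P = 150.
PS is the triangle above supply below 150: (1/2)(4.4167)(150 - 123.5) = 58.5208.

58.52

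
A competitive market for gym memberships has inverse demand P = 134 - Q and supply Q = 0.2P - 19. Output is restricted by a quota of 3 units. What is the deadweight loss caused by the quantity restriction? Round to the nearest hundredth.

Rewriting supply in inverse form: P = 95 + 5Q.
Unrestricted equilibrium: Q* = (134 - 95)/(1 + 5) = 6.5.
At Q = 3 the demand price is 134 - (3) = 131 and the supply price is 95 + 5(3) = 110.
Deadweight loss is the triangle between the curves from 3 to 6.5: (1/2)(131 - 110)(6.5 - 3) = 36.75.

36.75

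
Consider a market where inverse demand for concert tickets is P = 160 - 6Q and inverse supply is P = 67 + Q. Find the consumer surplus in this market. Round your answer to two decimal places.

Set 160 - 6Q = 67 + Q, which gives 93 = 7Q, so Q* = 13.2857 and P* = 160 - 6(13.2857) = 80.2857.
CS is the area between the demand curve and P* from 0 to Q*: (1/2)(13.2857)(79.7143) = 529.5306.

529.53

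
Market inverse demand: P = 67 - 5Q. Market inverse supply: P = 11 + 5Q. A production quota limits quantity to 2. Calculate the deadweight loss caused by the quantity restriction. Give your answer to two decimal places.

64.80

Without the quota, 67 - 5Q = 11 + 5Q gives Q* = 5.6.
At Q = 2 the demand price is 67 - 5(2) = 57 and the supply price is 11 + 5(2) = 21.
Deadweight loss is the triangle between the curves from 2 to 5.6: (1/2)(57 - 21)(5.6 - 2) = 64.8.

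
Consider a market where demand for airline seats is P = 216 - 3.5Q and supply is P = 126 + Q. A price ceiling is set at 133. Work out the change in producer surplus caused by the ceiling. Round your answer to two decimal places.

-175.50

Free-market equilibrium: 216 - 3.5Q = 126 + Q gives Q* = 20, P* = 146.
At the ceiling price 133, quantity supplied is (133 - 126)/1 = 7; supply is the short side, so Q = 7 trades at P = 133.
PS goes from (1/2)(20)(20) = 200 to 24.5 (computed as (133 - 126)(7) - (1/2)(1)(7)^2), a change of -175.5.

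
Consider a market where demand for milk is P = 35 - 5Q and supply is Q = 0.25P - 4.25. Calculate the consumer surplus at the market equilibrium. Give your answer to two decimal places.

10.00

Rewriting supply in inverse form: P = 17 + 4Q.
Set 35 - 5Q = 17 + 4Q, which gives 18 = 9Q, so Q* = 2 and P* = 35 - 5(2) = 25.
CS is the area between the demand curve and P* from 0 to Q*: (1/2)(2)(10) = 10.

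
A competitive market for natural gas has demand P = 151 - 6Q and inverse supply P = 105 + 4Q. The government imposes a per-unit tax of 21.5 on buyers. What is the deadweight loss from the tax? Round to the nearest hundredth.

23.11

Without the tax, 151 - 6Q = 105 + 4Q so Q* = 4.6 and P* = 123.4.
A tax on buyers shifts demand down by 21.5: (151 - 21.5) - 6Q = 105 + 4Q, so Q_t = 2.45. Buyers pay P_b = 136.3; sellers receive P_s = P_b - 21.5 = 114.8.
Deadweight loss is the triangle between the curves from Q_t to Q*: (1/2)(4.6 - 2.45)(21.5) = 23.1125.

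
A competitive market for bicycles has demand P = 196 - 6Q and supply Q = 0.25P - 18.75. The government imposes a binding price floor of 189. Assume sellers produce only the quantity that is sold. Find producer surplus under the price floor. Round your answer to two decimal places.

Rewriting supply in inverse form: P = 75 + 4Q.
Without the control, 196 - 6Q = 75 + 4Q so Q* = 12.1 and P* = 123.4.
At P = 189, buyers demand (196 - 189)/6 = 1.1667 while sellers would supply more, so the quantity traded is 1.1667 at price 189.
The supply price at Q = 1.1667 is 79.6667. PS is the trapezoid between 189 and supply over [0, 1.1667]: (1/2)[(189 - 75) + (189 - 79.6667)](1.1667) = 130.2778.

130.28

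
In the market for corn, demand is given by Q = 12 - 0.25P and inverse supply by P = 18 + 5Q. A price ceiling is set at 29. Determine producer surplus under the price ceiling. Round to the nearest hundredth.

Rewriting demand in inverse form: P = 48 - 4Q.
Without the control, 48 - 4Q = 18 + 5Q so Q* = 3.3333 and P* = 34.6667.
At P = 29, sellers supply (29 - 18)/5 = 2.2 while buyers want more, so the quantity traded is 2.2 at price 29.
PS is the triangle above supply below 29: (1/2)(2.2)(29 - 18) = 12.1.

12.10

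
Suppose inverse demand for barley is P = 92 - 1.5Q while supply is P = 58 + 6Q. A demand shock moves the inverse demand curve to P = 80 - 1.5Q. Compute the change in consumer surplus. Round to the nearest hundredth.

-8.96

Initial equilibrium: Q_0 = 4.5333, P_0 = 85.2; CS_0 = (1/2)(4.5333)(6.8) = 15.4133, PS_0 = (1/2)(4.5333)(27.2) = 61.6533.
New equilibrium: 80 - 1.5Q = 58 + 6Q gives Q_1 = 2.9333, P_1 = 75.6; CS_1 = 6.4533, PS_1 = 25.8133.
Change in consumer surplus = 6.4533 - 15.4133 = -8.96.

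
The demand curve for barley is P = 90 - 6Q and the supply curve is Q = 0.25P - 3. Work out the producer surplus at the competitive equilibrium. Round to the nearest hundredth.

Rewriting supply in inverse form: P = 12 + 4Q.
Setting demand equal to supply, 78 = 10Q, so Q* = 7.8 and P* = 43.2.
The supply curve's price intercept is 12, so PS = (1/2)(Q*)(P* - 12) = (1/2)(7.8)(31.2) = 121.68.

121.68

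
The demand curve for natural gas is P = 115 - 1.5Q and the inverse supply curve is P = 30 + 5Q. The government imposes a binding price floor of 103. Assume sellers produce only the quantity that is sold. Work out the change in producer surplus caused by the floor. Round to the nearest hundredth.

-3.51

Without the control, 115 - 1.5Q = 30 + 5Q so Q* = 13.0769 and P* = 95.3846.
At the floor price 103, quantity demanded is (115 - 103)/1.5 = 8; demand is the short side, so Q = 8 trades at P = 103.
PS goes from (1/2)(13.0769)(65.3846) = 427.5148 to 424 (computed as (103 - 30)(8) - (1/2)(5)(8)^2), a change of -3.5148.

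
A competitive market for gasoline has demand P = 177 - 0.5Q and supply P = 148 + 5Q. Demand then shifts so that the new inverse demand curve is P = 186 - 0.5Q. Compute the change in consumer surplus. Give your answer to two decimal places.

4.98

Initial equilibrium: Q_0 = 5.2727, P_0 = 174.3636; CS_0 = (1/2)(5.2727)(2.6364) = 6.9504, PS_0 = (1/2)(5.2727)(26.3636) = 69.5041.
New equilibrium: 186 - 0.5Q = 148 + 5Q gives Q_1 = 6.9091, P_1 = 182.5455; CS_1 = 11.9339, PS_1 = 119.3388.
Change in consumer surplus = 11.9339 - 6.9504 = 4.9835.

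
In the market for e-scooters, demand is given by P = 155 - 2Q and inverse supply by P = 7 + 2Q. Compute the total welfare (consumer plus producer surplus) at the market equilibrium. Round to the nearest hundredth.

Set 155 - 2Q = 7 + 2Q, which gives 148 = 4Q, so Q* = 37 and P* = 155 - 2(37) = 81.
Total surplus is the full triangle between the curves from 0 to Q*: (1/2)(37)(155 - 7) = 2738.

2738.00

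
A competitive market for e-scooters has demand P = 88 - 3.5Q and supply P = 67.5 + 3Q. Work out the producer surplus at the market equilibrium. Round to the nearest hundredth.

Set 88 - 3.5Q = 67.5 + 3Q, which gives 20.5 = 6.5Q, so Q* = 3.1538 and P* = 88 - 3.5(3.1538) = 76.9615.
Producer surplus is the triangle above supply below P*: (1/2)(3.1538)(76.9615 - 67.5) = (1/2)(3.1538)(9.4615) = 14.9201.

14.92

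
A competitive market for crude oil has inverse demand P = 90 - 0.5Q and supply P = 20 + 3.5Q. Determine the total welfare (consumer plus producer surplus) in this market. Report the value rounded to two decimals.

Setting demand equal to supply, 70 = 4Q, so Q* = 17.5 and P* = 81.25.
Total surplus is the full triangle between the curves from 0 to Q*: (1/2)(17.5)(90 - 20) = 612.5.

612.50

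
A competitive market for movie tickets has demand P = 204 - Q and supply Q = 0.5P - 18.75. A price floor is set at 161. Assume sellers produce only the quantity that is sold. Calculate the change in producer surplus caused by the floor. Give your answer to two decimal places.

381.25

Rewriting supply in inverse form: P = 37.5 + 2Q.
Free-market equilibrium: 204 - Q = 37.5 + 2Q gives Q* = 55.5, P* = 148.5.
At P = 161, buyers demand (204 - 161)/1 = 43 while sellers would supply more, so the quantity traded is 43 at price 161.
PS goes from (1/2)(55.5)(111) = 3080.25 to 3461.5 (computed as (161 - 37.5)(43) - (1/2)(2)(43)^2), a change of 381.25.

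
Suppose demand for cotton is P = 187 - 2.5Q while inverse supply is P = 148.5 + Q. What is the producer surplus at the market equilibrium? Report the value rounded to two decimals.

60.50

Set 187 - 2.5Q = 148.5 + Q, which gives 38.5 = 3.5Q, so Q* = 11 and P* = 187 - 2.5(11) = 159.5.
The supply curve's price intercept is 148.5, so PS = (1/2)(Q*)(P* - 148.5) = (1/2)(11)(11) = 60.5.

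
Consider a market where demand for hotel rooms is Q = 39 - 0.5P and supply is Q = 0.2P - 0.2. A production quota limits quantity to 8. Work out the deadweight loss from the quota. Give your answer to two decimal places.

31.50

Rewriting demand in inverse form: P = 78 - 2Q.
Rewriting supply in inverse form: P = 1 + 5Q.
Unrestricted equilibrium: Q* = (78 - 1)/(2 + 5) = 11.
At Q = 8 the demand price is 78 - 2(8) = 62 and the supply price is 1 + 5(8) = 41.
Deadweight loss is the triangle between the curves from 8 to 11: (1/2)(62 - 41)(11 - 8) = 31.5.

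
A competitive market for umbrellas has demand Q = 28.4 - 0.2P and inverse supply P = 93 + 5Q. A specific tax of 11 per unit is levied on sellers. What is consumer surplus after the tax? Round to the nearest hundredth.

36.10

Rewriting demand in inverse form: P = 142 - 5Q.
Without the tax, 142 - 5Q = 93 + 5Q so Q* = 4.9 and P* = 117.5.
With the tax, sellers need 11 more per unit: 142 - 5Q = 93 + 5Q + 11, so Q_t = 3.8. Buyers pay P_b = 123; sellers receive P_s = P_b - 11 = 112.
CS = (1/2)(Q_t)(142 - P_b) = (1/2)(3.8)(19) = 36.1.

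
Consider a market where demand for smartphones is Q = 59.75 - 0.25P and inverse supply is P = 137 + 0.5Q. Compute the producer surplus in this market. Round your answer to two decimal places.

Rewriting demand in inverse form: P = 239 - 4Q.
Setting demand equal to supply, 102 = 4.5Q, so Q* = 22.6667 and P* = 148.3333.
PS is the area between P* and the supply curve from 0 to Q*: (1/2)(22.6667)(11.3333) = 128.4444.

128.44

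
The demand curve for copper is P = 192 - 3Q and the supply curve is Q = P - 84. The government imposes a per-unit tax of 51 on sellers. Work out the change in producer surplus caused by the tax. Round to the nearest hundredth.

-262.97

Rewriting supply in inverse form: P = 84 + Q.
Without the tax, 192 - 3Q = 84 + Q so Q* = 27 and P* = 111.
A tax on sellers shifts supply up by 51: 192 - 3Q = 84 + Q + 51, so Q_t = 14.25. Buyers pay P_b = 149.25; sellers receive P_s = P_b - 51 = 98.25.
PS falls from (1/2)(27)(27) = 364.5 to (1/2)(14.25)(14.25) = 101.5312, a change of -262.9688.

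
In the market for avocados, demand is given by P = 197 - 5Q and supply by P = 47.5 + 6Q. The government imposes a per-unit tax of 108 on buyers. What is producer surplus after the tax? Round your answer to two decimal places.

Without the tax, 197 - 5Q = 47.5 + 6Q so Q* = 13.5909 and P* = 129.0455.
With the tax, buyers' net willingness to pay falls by 108: (197 - 108) - 5Q = 47.5 + 6Q, so Q_t = 3.7727. Buyers pay P_b = 178.1364; sellers receive P_s = P_b - 108 = 70.1364.
PS = (1/2)(Q_t)(P_s - 47.5) = (1/2)(3.7727)(22.6364) = 42.7004.

42.70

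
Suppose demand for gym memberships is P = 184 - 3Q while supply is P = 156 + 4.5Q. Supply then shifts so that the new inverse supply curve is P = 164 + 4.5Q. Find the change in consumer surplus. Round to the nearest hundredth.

-10.24

Initial equilibrium: Q_0 = 3.7333, P_0 = 172.8; CS_0 = (1/2)(3.7333)(11.2) = 20.9067, PS_0 = (1/2)(3.7333)(16.8) = 31.36.
New equilibrium: 184 - 3Q = 164 + 4.5Q gives Q_1 = 2.6667, P_1 = 176; CS_1 = 10.6667, PS_1 = 16.
Change in consumer surplus = 10.6667 - 20.9067 = -10.24.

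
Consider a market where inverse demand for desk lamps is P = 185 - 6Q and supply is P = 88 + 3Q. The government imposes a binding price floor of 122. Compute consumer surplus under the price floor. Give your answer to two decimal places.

330.75

Without the control, 185 - 6Q = 88 + 3Q so Q* = 10.7778 and P* = 120.3333.
At P = 122, buyers demand (185 - 122)/6 = 10.5 while sellers would supply more, so the quantity traded is 10.5 at price 122.
CS is the triangle under demand above 122: (1/2)(10.5)(185 - 122) = 330.75.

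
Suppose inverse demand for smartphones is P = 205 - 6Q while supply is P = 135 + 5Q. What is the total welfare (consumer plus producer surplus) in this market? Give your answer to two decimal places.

Setting demand equal to supply, 70 = 11Q, so Q* = 6.3636 and P* = 166.8182.
CS = (1/2)(6.3636)(38.1818) = 121.4876 and PS = (1/2)(6.3636)(31.8182) = 101.2397, so total surplus = 222.7273.

222.73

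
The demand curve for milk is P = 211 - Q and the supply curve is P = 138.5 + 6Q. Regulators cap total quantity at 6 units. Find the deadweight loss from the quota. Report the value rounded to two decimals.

66.45

Unrestricted equilibrium: Q* = (211 - 138.5)/(1 + 6) = 10.3571.
At Q = 6 the demand price is 211 - (6) = 205 and the supply price is 138.5 + 6(6) = 174.5.
Deadweight loss is the triangle between the curves from 6 to 10.3571: (1/2)(205 - 174.5)(10.3571 - 6) = 66.4464.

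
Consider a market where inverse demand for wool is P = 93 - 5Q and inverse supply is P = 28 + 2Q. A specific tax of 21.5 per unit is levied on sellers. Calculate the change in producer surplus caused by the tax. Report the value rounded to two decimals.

-47.61

Without the tax, 93 - 5Q = 28 + 2Q so Q* = 9.2857 and P* = 46.5714.
With the tax, sellers need 21.5 more per unit: 93 - 5Q = 28 + 2Q + 21.5, so Q_t = 6.2143. Buyers pay P_b = 61.9286; sellers receive P_s = P_b - 21.5 = 40.4286.
Producers lose the trapezoid between P_s and P* out to Q_t plus the triangle from Q_t to Q*: change in PS = 38.6173 - 86.2245 = -47.6071.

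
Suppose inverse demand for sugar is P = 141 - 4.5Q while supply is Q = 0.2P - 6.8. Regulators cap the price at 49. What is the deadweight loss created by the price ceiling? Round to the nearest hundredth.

Rewriting supply in inverse form: P = 34 + 5Q.
Without the control, 141 - 4.5Q = 34 + 5Q so Q* = 11.2632 and P* = 90.3158.
At P = 49, sellers supply (49 - 34)/5 = 3 while buyers want more, so the quantity traded is 3 at price 49.
The lost-trades triangle has base Q* - 3 = 8.2632 and height equal to the gap between the curves at Q = 3, which is 127.5 - 49 = 78.5. DWL = (1/2)(8.2632)(78.5) = 324.3289.

324.33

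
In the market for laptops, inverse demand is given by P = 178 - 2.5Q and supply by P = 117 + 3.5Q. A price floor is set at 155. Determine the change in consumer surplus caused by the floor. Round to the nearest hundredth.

Without the control, 178 - 2.5Q = 117 + 3.5Q so Q* = 10.1667 and P* = 152.5833.
At the floor price 155, quantity demanded is (178 - 155)/2.5 = 9.2; demand is the short side, so Q = 9.2 trades at P = 155.
CS goes from (1/2)(10.1667)(25.4167) = 129.2014 to 105.8 (computed as (178 - 155)(9.2) - (1/2)(2.5)(9.2)^2), a change of -23.4014.

-23.40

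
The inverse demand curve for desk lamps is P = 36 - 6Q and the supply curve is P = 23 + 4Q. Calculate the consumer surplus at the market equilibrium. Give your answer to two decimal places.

Equilibrium: 36 - 6Q = 23 + 4Q, so Q* = 1.3 and P* = 28.2.
The demand choke price is 36, so CS = (1/2)(Q*)(36 - P*) = (1/2)(1.3)(7.8) = 5.07.

5.07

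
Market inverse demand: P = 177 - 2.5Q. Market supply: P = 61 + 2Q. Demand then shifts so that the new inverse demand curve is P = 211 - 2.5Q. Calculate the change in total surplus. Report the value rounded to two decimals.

1004.89

Initial equilibrium: Q_0 = 25.7778, P_0 = 112.5556; CS_0 = (1/2)(25.7778)(64.4444) = 830.6173, PS_0 = (1/2)(25.7778)(51.5556) = 664.4938.
New equilibrium: 211 - 2.5Q = 61 + 2Q gives Q_1 = 33.3333, P_1 = 127.6667; CS_1 = 1388.8889, PS_1 = 1111.1111.
Change in total surplus = (1388.8889 + 1111.1111) - (830.6173 + 664.4938) = 1004.8889.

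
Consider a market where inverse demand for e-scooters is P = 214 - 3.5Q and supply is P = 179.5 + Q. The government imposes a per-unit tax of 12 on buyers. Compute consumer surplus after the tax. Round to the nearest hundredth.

Pre-tax equilibrium: 214 - 3.5Q = 179.5 + Q gives Q* = 7.6667, P* = 187.1667.
A tax on buyers shifts demand down by 12: (214 - 12) - 3.5Q = 179.5 + Q, so Q_t = 5. Buyers pay P_b = 196.5; sellers receive P_s = P_b - 12 = 184.5.
Consumer surplus is the triangle under demand above P_b: (1/2)(5)(214 - 196.5) = 43.75.

43.75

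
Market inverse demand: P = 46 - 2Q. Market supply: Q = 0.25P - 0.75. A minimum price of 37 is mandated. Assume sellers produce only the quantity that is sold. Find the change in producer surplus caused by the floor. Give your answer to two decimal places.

Rewriting supply in inverse form: P = 3 + 4Q.
Without the control, 46 - 2Q = 3 + 4Q so Q* = 7.1667 and P* = 31.6667.
At P = 37, buyers demand (46 - 37)/2 = 4.5 while sellers would supply more, so the quantity traded is 4.5 at price 37.
PS goes from (1/2)(7.1667)(28.6667) = 102.7222 to 112.5 (computed as (37 - 3)(4.5) - (1/2)(4)(4.5)^2), a change of 9.7778.

9.78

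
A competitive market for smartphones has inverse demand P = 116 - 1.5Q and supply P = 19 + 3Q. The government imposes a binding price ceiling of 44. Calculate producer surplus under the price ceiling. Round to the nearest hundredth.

104.17

Free-market equilibrium: 116 - 1.5Q = 19 + 3Q gives Q* = 21.5556, P* = 83.6667.
At the ceiling price 44, quantity supplied is (44 - 19)/3 = 8.3333; supply is the short side, so Q = 8.3333 trades at P = 44.
PS is the triangle above supply below 44: (1/2)(8.3333)(44 - 19) = 104.1667.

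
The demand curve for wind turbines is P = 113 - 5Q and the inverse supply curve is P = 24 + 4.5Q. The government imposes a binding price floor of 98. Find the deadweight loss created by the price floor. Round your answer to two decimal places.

Free-market equilibrium: 113 - 5Q = 24 + 4.5Q gives Q* = 9.3684, P* = 66.1579.
At the floor price 98, quantity demanded is (113 - 98)/5 = 3; demand is the short side, so Q = 3 trades at P = 98.
At Q = 3 the demand price is 98 and the supply price is 37.5. Deadweight loss is the triangle between the curves from 3 to 9.3684: (1/2)(98 - 37.5)(9.3684 - 3) = 192.6447.

192.64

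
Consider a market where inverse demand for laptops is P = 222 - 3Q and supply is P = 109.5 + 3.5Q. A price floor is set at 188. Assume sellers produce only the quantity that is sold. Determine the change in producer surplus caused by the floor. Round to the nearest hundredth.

Free-market equilibrium: 222 - 3Q = 109.5 + 3.5Q gives Q* = 17.3077, P* = 170.0769.
At the floor price 188, quantity demanded is (222 - 188)/3 = 11.3333; demand is the short side, so Q = 11.3333 trades at P = 188.
PS goes from (1/2)(17.3077)(60.5769) = 524.2234 to 664.8889 (computed as (188 - 109.5)(11.3333) - (1/2)(3.5)(11.3333)^2), a change of 140.6655.

140.67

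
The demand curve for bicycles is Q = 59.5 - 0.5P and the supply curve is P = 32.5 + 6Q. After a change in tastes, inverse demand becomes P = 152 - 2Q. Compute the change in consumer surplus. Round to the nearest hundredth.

Rewriting demand in inverse form: P = 119 - 2Q.
Initial equilibrium: Q_0 = 10.8125, P_0 = 97.375; CS_0 = (1/2)(10.8125)(21.625) = 116.9102, PS_0 = (1/2)(10.8125)(64.875) = 350.7305.
New equilibrium: 152 - 2Q = 32.5 + 6Q gives Q_1 = 14.9375, P_1 = 122.125; CS_1 = 223.1289, PS_1 = 669.3867.
Change in consumer surplus = 223.1289 - 116.9102 = 106.2188.

106.22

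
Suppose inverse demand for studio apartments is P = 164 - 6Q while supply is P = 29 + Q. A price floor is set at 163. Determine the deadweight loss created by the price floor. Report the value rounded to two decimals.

1279.38

Free-market equilibrium: 164 - 6Q = 29 + Q gives Q* = 19.2857, P* = 48.2857.
At the floor price 163, quantity demanded is (164 - 163)/6 = 0.1667; demand is the short side, so Q = 0.1667 trades at P = 163.
At Q = 0.1667 the demand price is 163 and the supply price is 29.1667. Deadweight loss is the triangle between the curves from 0.1667 to 19.2857: (1/2)(163 - 29.1667)(19.2857 - 0.1667) = 1279.3829.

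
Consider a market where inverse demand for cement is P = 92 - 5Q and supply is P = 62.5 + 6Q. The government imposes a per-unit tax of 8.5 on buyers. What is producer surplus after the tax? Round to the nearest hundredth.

Without the tax, 92 - 5Q = 62.5 + 6Q so Q* = 2.6818 and P* = 78.5909.
With the tax, buyers' net willingness to pay falls by 8.5: (92 - 8.5) - 5Q = 62.5 + 6Q, so Q_t = 1.9091. Buyers pay P_b = 82.4545; sellers receive P_s = P_b - 8.5 = 73.9545.
PS = (1/2)(Q_t)(P_s - 62.5) = (1/2)(1.9091)(11.4545) = 10.9339.

10.93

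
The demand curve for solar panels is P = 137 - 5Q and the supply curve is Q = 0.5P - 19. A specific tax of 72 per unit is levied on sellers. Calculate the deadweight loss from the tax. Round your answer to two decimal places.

370.29

Rewriting supply in inverse form: P = 38 + 2Q.
Without the tax, 137 - 5Q = 38 + 2Q so Q* = 14.1429 and P* = 66.2857.
A tax on sellers shifts supply up by 72: 137 - 5Q = 38 + 2Q + 72, so Q_t = 3.8571. Buyers pay P_b = 117.7143; sellers receive P_s = P_b - 72 = 45.7143.
The welfare triangle lost has base Q* - Q_t = 10.2857 and height t = 72, so DWL = (1/2)(10.2857)(72) = 370.2857.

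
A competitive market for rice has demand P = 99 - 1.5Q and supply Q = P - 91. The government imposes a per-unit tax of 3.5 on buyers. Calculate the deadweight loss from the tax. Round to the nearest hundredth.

Rewriting supply in inverse form: P = 91 + Q.
Without the tax, 99 - 1.5Q = 91 + Q so Q* = 3.2 and P* = 94.2.
With the tax, buyers' net willingness to pay falls by 3.5: (99 - 3.5) - 1.5Q = 91 + Q, so Q_t = 1.8. Buyers pay P_b = 96.3; sellers receive P_s = P_b - 3.5 = 92.8.
The welfare triangle lost has base Q* - Q_t = 1.4 and height t = 3.5, so DWL = (1/2)(1.4)(3.5) = 2.45.

2.45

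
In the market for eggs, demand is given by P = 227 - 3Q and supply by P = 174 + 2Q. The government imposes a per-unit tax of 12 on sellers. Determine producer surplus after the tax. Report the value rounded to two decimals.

Without the tax, 227 - 3Q = 174 + 2Q so Q* = 10.6 and P* = 195.2.
A tax on sellers shifts supply up by 12: 227 - 3Q = 174 + 2Q + 12, so Q_t = 8.2. Buyers pay P_b = 202.4; sellers receive P_s = P_b - 12 = 190.4.
Producer surplus is the triangle above supply below P_s: (1/2)(8.2)(190.4 - 174) = 67.24.

67.24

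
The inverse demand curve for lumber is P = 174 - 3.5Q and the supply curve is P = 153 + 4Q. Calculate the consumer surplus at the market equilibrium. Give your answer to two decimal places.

13.72

Set 174 - 3.5Q = 153 + 4Q, which gives 21 = 7.5Q, so Q* = 2.8 and P* = 174 - 3.5(2.8) = 164.2.
Consumer surplus is the triangle under demand above P*: (1/2)(2.8)(174 - 164.2) = (1/2)(2.8)(9.8) = 13.72.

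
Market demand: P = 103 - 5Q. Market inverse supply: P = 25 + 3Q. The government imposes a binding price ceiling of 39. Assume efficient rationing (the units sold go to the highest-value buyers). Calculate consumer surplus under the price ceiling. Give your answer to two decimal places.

244.22

Without the control, 103 - 5Q = 25 + 3Q so Q* = 9.75 and P* = 54.25.
At the ceiling price 39, quantity supplied is (39 - 25)/3 = 4.6667; supply is the short side, so Q = 4.6667 trades at P = 39.
The demand price at Q = 4.6667 is 79.6667. CS is the trapezoid between demand and 39 over [0, 4.6667]: (1/2)[(103 - 39) + (79.6667 - 39)](4.6667) = 244.2222.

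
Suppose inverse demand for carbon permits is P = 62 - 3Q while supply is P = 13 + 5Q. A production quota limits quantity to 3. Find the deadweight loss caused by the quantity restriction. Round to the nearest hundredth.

39.06

Without the quota, 62 - 3Q = 13 + 5Q gives Q* = 6.125.
At Q = 3 the demand price is 62 - 3(3) = 53 and the supply price is 13 + 5(3) = 28.
DWL = (1/2)(gap between curves at 3) x (Q* - 3) = (1/2)(25)(3.125) = 39.0625.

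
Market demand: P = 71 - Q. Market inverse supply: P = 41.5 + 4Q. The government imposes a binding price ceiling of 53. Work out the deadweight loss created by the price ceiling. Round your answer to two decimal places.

22.88

Free-market equilibrium: 71 - Q = 41.5 + 4Q gives Q* = 5.9, P* = 65.1.
At the ceiling price 53, quantity supplied is (53 - 41.5)/4 = 2.875; supply is the short side, so Q = 2.875 trades at P = 53.
The lost-trades triangle has base Q* - 2.875 = 3.025 and height equal to the gap between the curves at Q = 2.875, which is 68.125 - 53 = 15.125. DWL = (1/2)(3.025)(15.125) = 22.8766.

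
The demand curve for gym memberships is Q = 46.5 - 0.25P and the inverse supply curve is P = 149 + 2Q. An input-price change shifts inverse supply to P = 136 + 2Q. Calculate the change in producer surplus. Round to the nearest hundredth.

Rewriting demand in inverse form: P = 186 - 4Q.
Initial equilibrium: Q_0 = 6.1667, P_0 = 161.3333; CS_0 = (1/2)(6.1667)(24.6667) = 76.0556, PS_0 = (1/2)(6.1667)(12.3333) = 38.0278.
New equilibrium: 186 - 4Q = 136 + 2Q gives Q_1 = 8.3333, P_1 = 152.6667; CS_1 = 138.8889, PS_1 = 69.4444.
Change in producer surplus = 69.4444 - 38.0278 = 31.4167.

31.42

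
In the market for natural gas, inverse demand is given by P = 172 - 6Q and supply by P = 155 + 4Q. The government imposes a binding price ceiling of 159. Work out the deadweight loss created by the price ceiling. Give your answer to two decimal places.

2.45

Free-market equilibrium: 172 - 6Q = 155 + 4Q gives Q* = 1.7, P* = 161.8.
At the ceiling price 159, quantity supplied is (159 - 155)/4 = 1; supply is the short side, so Q = 1 trades at P = 159.
At Q = 1 the demand price is 166 and the supply price is 159. Deadweight loss is the triangle between the curves from 1 to 1.7: (1/2)(166 - 159)(1.7 - 1) = 2.45.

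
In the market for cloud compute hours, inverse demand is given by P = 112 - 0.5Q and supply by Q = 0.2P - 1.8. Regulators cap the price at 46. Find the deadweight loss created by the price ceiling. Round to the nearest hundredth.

352.84

Rewriting supply in inverse form: P = 9 + 5Q.
Without the control, 112 - 0.5Q = 9 + 5Q so Q* = 18.7273 and P* = 102.6364.
At P = 46, sellers supply (46 - 9)/5 = 7.4 while buyers want more, so the quantity traded is 7.4 at price 46.
At Q = 7.4 the demand price is 108.3 and the supply price is 46. Deadweight loss is the triangle between the curves from 7.4 to 18.7273: (1/2)(108.3 - 46)(18.7273 - 7.4) = 352.8445.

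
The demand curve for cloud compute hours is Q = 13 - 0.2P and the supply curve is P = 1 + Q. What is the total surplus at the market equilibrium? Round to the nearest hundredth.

341.33

Rewriting demand in inverse form: P = 65 - 5Q.
Equilibrium: 65 - 5Q = 1 + Q, so Q* = 10.6667 and P* = 11.6667.
CS = (1/2)(10.6667)(53.3333) = 284.4444 and PS = (1/2)(10.6667)(10.6667) = 56.8889, so total surplus = 341.3333.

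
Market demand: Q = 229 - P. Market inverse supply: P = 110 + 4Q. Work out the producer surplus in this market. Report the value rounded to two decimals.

1132.88

Rewriting demand in inverse form: P = 229 - Q.
Equilibrium: 229 - Q = 110 + 4Q, so Q* = 23.8 and P* = 205.2.
PS is the area between P* and the supply curve from 0 to Q*: (1/2)(23.8)(95.2) = 1132.88.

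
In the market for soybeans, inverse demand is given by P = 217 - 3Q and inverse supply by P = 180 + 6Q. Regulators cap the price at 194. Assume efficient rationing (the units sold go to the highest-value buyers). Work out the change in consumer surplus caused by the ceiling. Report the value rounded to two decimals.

20.15

Free-market equilibrium: 217 - 3Q = 180 + 6Q gives Q* = 4.1111, P* = 204.6667.
At P = 194, sellers supply (194 - 180)/6 = 2.3333 while buyers want more, so the quantity traded is 2.3333 at price 194.
CS goes from (1/2)(4.1111)(12.3333) = 25.3519 to 45.5 (computed as (217 - 194)(2.3333) - (1/2)(3)(2.3333)^2), a change of 20.1481.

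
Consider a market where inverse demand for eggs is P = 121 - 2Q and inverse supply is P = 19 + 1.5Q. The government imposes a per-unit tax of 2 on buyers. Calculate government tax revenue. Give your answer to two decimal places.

Pre-tax equilibrium: 121 - 2Q = 19 + 1.5Q gives Q* = 29.1429, P* = 62.7143.
With the tax, buyers' net willingness to pay falls by 2: (121 - 2) - 2Q = 19 + 1.5Q, so Q_t = 28.5714. Buyers pay P_b = 63.8571; sellers receive P_s = P_b - 2 = 61.8571.
Revenue is the tax times quantity traded: 2 x 28.5714 = 57.1429.

57.14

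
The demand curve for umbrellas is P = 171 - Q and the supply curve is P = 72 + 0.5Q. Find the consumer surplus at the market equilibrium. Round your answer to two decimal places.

2178.00

Set 171 - Q = 72 + 0.5Q, which gives 99 = 1.5Q, so Q* = 66 and P* = 171 - (66) = 105.
CS is the area between the demand curve and P* from 0 to Q*: (1/2)(66)(66) = 2178.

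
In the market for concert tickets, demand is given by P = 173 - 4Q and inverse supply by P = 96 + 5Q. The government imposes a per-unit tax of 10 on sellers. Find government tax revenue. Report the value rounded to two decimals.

74.44

Pre-tax equilibrium: 173 - 4Q = 96 + 5Q gives Q* = 8.5556, P* = 138.7778.
With the tax, sellers need 10 more per unit: 173 - 4Q = 96 + 5Q + 10, so Q_t = 7.4444. Buyers pay P_b = 143.2222; sellers receive P_s = P_b - 10 = 133.2222.
Tax revenue = t x Q_t = 10 x 7.4444 = 74.4444.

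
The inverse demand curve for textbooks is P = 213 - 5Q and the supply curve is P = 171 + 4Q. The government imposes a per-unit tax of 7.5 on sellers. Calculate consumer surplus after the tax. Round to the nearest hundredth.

Without the tax, 213 - 5Q = 171 + 4Q so Q* = 4.6667 and P* = 189.6667.
A tax on sellers shifts supply up by 7.5: 213 - 5Q = 171 + 4Q + 7.5, so Q_t = 3.8333. Buyers pay P_b = 193.8333; sellers receive P_s = P_b - 7.5 = 186.3333.
Consumer surplus is the triangle under demand above P_b: (1/2)(3.8333)(213 - 193.8333) = 36.7361.

36.74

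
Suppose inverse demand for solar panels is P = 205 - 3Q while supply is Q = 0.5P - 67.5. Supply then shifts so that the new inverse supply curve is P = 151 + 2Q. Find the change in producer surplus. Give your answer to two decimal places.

-79.36

Rewriting supply in inverse form: P = 135 + 2Q.
Initial equilibrium: Q_0 = 14, P_0 = 163; CS_0 = (1/2)(14)(42) = 294, PS_0 = (1/2)(14)(28) = 196.
New equilibrium: 205 - 3Q = 151 + 2Q gives Q_1 = 10.8, P_1 = 172.6; CS_1 = 174.96, PS_1 = 116.64.
Change in producer surplus = 116.64 - 196 = -79.36.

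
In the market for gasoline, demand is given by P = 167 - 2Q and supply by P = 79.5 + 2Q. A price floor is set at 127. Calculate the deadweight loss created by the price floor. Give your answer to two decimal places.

Free-market equilibrium: 167 - 2Q = 79.5 + 2Q gives Q* = 21.875, P* = 123.25.
At the floor price 127, quantity demanded is (167 - 127)/2 = 20; demand is the short side, so Q = 20 trades at P = 127.
At Q = 20 the demand price is 127 and the supply price is 119.5. Deadweight loss is the triangle between the curves from 20 to 21.875: (1/2)(127 - 119.5)(21.875 - 20) = 7.0312.

7.03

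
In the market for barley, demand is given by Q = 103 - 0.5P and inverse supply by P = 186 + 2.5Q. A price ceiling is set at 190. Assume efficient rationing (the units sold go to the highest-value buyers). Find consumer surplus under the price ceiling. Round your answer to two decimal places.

23.04

Rewriting demand in inverse form: P = 206 - 2Q.
Without the control, 206 - 2Q = 186 + 2.5Q so Q* = 4.4444 and P* = 197.1111.
At the ceiling price 190, quantity supplied is (190 - 186)/2.5 = 1.6; supply is the short side, so Q = 1.6 trades at P = 190.
The demand price at Q = 1.6 is 202.8. CS is the trapezoid between demand and 190 over [0, 1.6]: (1/2)[(206 - 190) + (202.8 - 190)](1.6) = 23.04.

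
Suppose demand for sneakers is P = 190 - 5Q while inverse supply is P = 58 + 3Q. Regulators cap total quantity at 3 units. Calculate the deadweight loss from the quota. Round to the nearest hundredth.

Unrestricted equilibrium: Q* = (190 - 58)/(5 + 3) = 16.5.
At Q = 3 the demand price is 190 - 5(3) = 175 and the supply price is 58 + 3(3) = 67.
DWL = (1/2)(gap between curves at 3) x (Q* - 3) = (1/2)(108)(13.5) = 729.

729.00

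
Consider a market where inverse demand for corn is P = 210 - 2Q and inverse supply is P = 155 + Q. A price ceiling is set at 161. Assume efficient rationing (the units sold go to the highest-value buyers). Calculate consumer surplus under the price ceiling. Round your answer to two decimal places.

Free-market equilibrium: 210 - 2Q = 155 + Q gives Q* = 18.3333, P* = 173.3333.
At the ceiling price 161, quantity supplied is (161 - 155)/1 = 6; supply is the short side, so Q = 6 trades at P = 161.
The demand price at Q = 6 is 198. CS is the trapezoid between demand and 161 over [0, 6]: (1/2)[(210 - 161) + (198 - 161)](6) = 258.

258.00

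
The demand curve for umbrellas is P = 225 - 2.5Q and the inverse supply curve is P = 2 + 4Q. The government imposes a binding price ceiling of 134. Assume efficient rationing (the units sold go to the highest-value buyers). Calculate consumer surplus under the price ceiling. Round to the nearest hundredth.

1641.75

Without the control, 225 - 2.5Q = 2 + 4Q so Q* = 34.3077 and P* = 139.2308.
At P = 134, sellers supply (134 - 2)/4 = 33 while buyers want more, so the quantity traded is 33 at price 134.
The demand price at Q = 33 is 142.5. CS is the trapezoid between demand and 134 over [0, 33]: (1/2)[(225 - 134) + (142.5 - 134)](33) = 1641.75.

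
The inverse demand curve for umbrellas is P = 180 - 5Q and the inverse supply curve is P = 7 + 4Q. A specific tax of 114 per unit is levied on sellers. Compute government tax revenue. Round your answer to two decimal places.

747.33

Pre-tax equilibrium: 180 - 5Q = 7 + 4Q gives Q* = 19.2222, P* = 83.8889.
With the tax, sellers need 114 more per unit: 180 - 5Q = 7 + 4Q + 114, so Q_t = 6.5556. Buyers pay P_b = 147.2222; sellers receive P_s = P_b - 114 = 33.2222.
Tax revenue = t x Q_t = 114 x 6.5556 = 747.3333.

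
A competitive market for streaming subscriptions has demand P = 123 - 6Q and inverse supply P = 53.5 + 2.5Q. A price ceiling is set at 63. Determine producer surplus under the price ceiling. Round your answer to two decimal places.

Free-market equilibrium: 123 - 6Q = 53.5 + 2.5Q gives Q* = 8.1765, P* = 73.9412.
At P = 63, sellers supply (63 - 53.5)/2.5 = 3.8 while buyers want more, so the quantity traded is 3.8 at price 63.
PS is the triangle above supply below 63: (1/2)(3.8)(63 - 53.5) = 18.05.

18.05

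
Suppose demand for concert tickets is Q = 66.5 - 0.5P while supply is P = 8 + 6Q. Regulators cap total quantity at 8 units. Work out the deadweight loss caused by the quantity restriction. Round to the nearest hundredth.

Rewriting demand in inverse form: P = 133 - 2Q.
Unrestricted equilibrium: Q* = (133 - 8)/(2 + 6) = 15.625.
At Q = 8 the demand price is 133 - 2(8) = 117 and the supply price is 8 + 6(8) = 56.
DWL = (1/2)(gap between curves at 8) x (Q* - 8) = (1/2)(61)(7.625) = 232.5625.

232.56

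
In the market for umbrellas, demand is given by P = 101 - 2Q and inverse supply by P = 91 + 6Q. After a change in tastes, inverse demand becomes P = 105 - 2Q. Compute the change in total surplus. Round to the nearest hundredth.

6.00

Initial equilibrium: Q_0 = 1.25, P_0 = 98.5; CS_0 = (1/2)(1.25)(2.5) = 1.5625, PS_0 = (1/2)(1.25)(7.5) = 4.6875.
New equilibrium: 105 - 2Q = 91 + 6Q gives Q_1 = 1.75, P_1 = 101.5; CS_1 = 3.0625, PS_1 = 9.1875.
Change in total surplus = (3.0625 + 9.1875) - (1.5625 + 4.6875) = 6.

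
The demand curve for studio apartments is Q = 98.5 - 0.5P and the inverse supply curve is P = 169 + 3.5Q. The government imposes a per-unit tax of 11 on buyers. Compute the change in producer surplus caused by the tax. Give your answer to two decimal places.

-28.64

Rewriting demand in inverse form: P = 197 - 2Q.
Pre-tax equilibrium: 197 - 2Q = 169 + 3.5Q gives Q* = 5.0909, P* = 186.8182.
A tax on buyers shifts demand down by 11: (197 - 11) - 2Q = 169 + 3.5Q, so Q_t = 3.0909. Buyers pay P_b = 190.8182; sellers receive P_s = P_b - 11 = 179.8182.
Producers lose the trapezoid between P_s and P* out to Q_t plus the triangle from Q_t to Q*: change in PS = 16.719 - 45.3554 = -28.6364.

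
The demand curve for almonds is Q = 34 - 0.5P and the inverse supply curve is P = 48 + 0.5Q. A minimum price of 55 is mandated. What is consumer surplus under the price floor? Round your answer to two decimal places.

Rewriting demand in inverse form: P = 68 - 2Q.
Without the control, 68 - 2Q = 48 + 0.5Q so Q* = 8 and P* = 52.
At P = 55, buyers demand (68 - 55)/2 = 6.5 while sellers would supply more, so the quantity traded is 6.5 at price 55.
CS is the triangle under demand above 55: (1/2)(6.5)(68 - 55) = 42.25.

42.25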